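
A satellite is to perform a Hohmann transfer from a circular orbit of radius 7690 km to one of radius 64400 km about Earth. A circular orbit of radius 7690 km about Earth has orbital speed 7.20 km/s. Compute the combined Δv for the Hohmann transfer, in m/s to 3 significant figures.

From the circular-orbit relation v² = μ/r at r = 7690 km: μ = v²r = (7.20)² × 7690 = 3.98650×10^5 km³/s².
Transfer-ellipse semi-major axis a_t = (r₁ + r₂)/2 = (7690 + 64400)/2 = 36045 km.
Circular speed at r₁: v₁ = √(μ/r₁) = √(3.98650×10^5/7690) = 7.200 km/s.
Transfer-orbit speed at r₁ (v² = μ(2/r − 1/a)): v_p = √[μ(2/r₁ − 1/a_t)] = 9.624 km/s.
First burn Δv₁ = |v_p − v₁| = 2.424 km/s.
At r₂, v₂ = √(μ/r₂) = 2.488 km/s.
Transfer-orbit speed at r₂: v_a = √[μ(2/r₂ − 1/a_t)] = 1.149 km/s.
Second burn Δv₂ = |v₂ − v_a| = 1.339 km/s.
Total Δv = Δv₁ + Δv₂ = 3.763 km/s.

Δv = 3760 m/s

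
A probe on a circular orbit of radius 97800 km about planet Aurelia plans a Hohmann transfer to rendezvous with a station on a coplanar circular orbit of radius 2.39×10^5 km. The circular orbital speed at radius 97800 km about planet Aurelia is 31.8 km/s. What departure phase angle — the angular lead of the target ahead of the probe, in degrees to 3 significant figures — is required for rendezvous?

From the circular-orbit relation v² = μ/r at r = 97800 km: μ = v²r = (31.8)² × 97800 = 9.88993×10^7 km³/s².
The Hohmann ellipse has a_t = (r₁ + r₂)/2 = 1.684×10^5 km.
Transfer time t = π√(a_t³/μ) = 21830 s.
The target's mean motion on its circular orbit is ω₂ = √(μ/r₂³) = 8.511×10^-5 rad/s.
Angle swept by the target during transfer: ω₂·t = 1.858 rad = 106.5°.
The probe traverses 180° on the transfer ellipse, so the target must lead by 180° − 106.5° = 73.5°.

φ = 73.5°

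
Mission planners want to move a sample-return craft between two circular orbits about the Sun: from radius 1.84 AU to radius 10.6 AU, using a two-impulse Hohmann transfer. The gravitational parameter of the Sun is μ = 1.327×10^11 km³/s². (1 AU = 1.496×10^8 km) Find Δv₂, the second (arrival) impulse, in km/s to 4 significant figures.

Δv₂ = 4.172 km/s

In km: r₁ = 1.84 × 1.496×10^8 = 2.75264×10^8 km; r₂ = 10.6 × 1.496×10^8 = 1.58576×10^9 km.
Semi-major axis of the transfer orbit: a_t = (2.75264×10^8 + 1.58576×10^9)/2 = 9.30512×10^8 km.
Circular speed at r = 1.58576×10^9 km: v_c = √(μ/r) = 9.1478 km/s.
Transfer-orbit speed at the same r (vis-viva, a = a_t): v_t = √[μ(2/r − 1/a_t)] = 4.9754 km/s.
Δv₂ = |v_t − v_c| = |4.9754 − 9.1478| = 4.172 km/s.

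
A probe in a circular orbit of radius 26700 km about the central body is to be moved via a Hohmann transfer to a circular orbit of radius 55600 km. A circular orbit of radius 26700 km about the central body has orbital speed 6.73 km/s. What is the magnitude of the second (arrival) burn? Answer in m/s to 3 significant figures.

From the circular-orbit relation v² = μ/r at r = 26700 km: μ = v²r = (6.73)² × 26700 = 1.20932×10^6 km³/s².
The Hohmann ellipse has a_t = (r₁ + r₂)/2 = 41150 km.
On the circular orbit at r = 55600 km, v_c = √(μ/r) = 4.663729 km/s.
Vis-viva on the transfer ellipse at r = 55600 km gives v_t = √[μ(2/r − 1/a_t)] = 3.756678 km/s.
Δv₂ = |v_t − v_c| = |3.756678 − 4.663729| = 0.9071 km/s.

Δv₂ = 907 m/s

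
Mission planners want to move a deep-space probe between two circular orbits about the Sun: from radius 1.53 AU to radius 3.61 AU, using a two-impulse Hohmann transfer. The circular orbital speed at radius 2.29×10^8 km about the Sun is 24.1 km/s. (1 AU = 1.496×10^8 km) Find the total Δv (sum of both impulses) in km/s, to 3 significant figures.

From the circular-orbit relation v² = μ/r at r = 2.29×10^8 km: μ = v²r = (24.1)² × 2.29×10^8 = 1.33005×10^11 km³/s².
In km: r₁ = 1.53 × 1.496×10^8 = 2.28888×10^8 km; r₂ = 3.61 × 1.496×10^8 = 5.40056×10^8 km.
The Hohmann ellipse has a_t = (r₁ + r₂)/2 = 3.84472×10^8 km.
Circular speed at r₁: v₁ = √(μ/r₁) = √(1.33005×10^11/2.28888×10^8) = 24.106 km/s.
On the transfer ellipse at r₁, v² = μ(2/r − 1/a) gives v_p = √[μ(2/r₁ − 1/a_t)] = 28.570 km/s.
First burn Δv₁ = |v_p − v₁| = 4.464 km/s.
Circular speed at r₂: v₂ = √(μ/r₂) = 15.6933 km/s.
Transfer-orbit speed at r₂: v_a = √[μ(2/r₂ − 1/a_t)] = 12.1086 km/s.
Second burn Δv₂ = |v₂ − v_a| = 3.585 km/s.
Δv = Δv₁ + Δv₂ = 4.464 + 3.585 = 8.049 km/s.

Δv = 8.05 km/s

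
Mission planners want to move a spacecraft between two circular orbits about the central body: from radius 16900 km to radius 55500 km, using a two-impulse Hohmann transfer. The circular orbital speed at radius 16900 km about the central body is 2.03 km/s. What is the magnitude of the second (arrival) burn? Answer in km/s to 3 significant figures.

From the circular-orbit relation v² = μ/r at r = 16900 km: μ = v²r = (2.03)² × 16900 = 69643.2 km³/s².
Transfer-ellipse semi-major axis a_t = (r₁ + r₂)/2 = (16900 + 55500)/2 = 36200 km.
On the circular orbit at r = 55500 km, v_c = √(μ/r) = 1.1202 km/s.
Vis-viva on the transfer ellipse at r = 55500 km gives v_t = √[μ(2/r − 1/a_t)] = 0.76539 km/s.
Δv₂ = |v_t − v_c| = |0.76539 − 1.1202| = 0.3548 km/s.

Δv₂ = 0.355 km/s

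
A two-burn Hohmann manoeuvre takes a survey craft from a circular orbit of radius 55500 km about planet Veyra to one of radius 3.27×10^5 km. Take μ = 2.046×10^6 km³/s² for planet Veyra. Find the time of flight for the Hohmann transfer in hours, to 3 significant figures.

t = 51.0 hours

Transfer-ellipse semi-major axis a_t = (r₁ + r₂)/2 = (55500 + 3.270×10^5)/2 = 1.9125×10^5 km.
Transfer time t = π√(a_t³/μ) = π√((1.9125×10^5)³ / 2.046×10^6) = 1.837×10^5 s.
Converting: 1.837×10^5 s ÷ 3600 s/hour = 51.0 hours.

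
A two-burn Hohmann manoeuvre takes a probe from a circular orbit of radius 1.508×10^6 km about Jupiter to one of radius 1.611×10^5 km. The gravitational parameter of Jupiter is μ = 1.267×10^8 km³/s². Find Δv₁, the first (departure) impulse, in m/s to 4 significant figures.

Δv₁ = 5139 m/s

The Hohmann ellipse has a_t = (r₁ + r₂)/2 = 8.3455×10^5 km.
On the circular orbit at r = 1.508×10^6 km, v_c = √(μ/r) = 9.166 km/s.
Vis-viva on the transfer ellipse at r = 1.508×10^6 km gives v_t = √[μ(2/r − 1/a_t)] = 4.027 km/s.
Δv₁ = |v_t − v_c| = |4.027 − 9.166| = 5.139 km/s.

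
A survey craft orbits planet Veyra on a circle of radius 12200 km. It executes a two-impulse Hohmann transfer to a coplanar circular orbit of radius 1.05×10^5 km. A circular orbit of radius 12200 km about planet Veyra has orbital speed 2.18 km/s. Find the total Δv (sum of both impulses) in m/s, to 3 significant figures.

Δv = 1140 m/s

From the circular-orbit relation v² = μ/r at r = 12200 km: μ = v²r = (2.18)² × 12200 = 57979.3 km³/s².
Transfer-ellipse semi-major axis a_t = (r₁ + r₂)/2 = (12200 + 1.050×10^5)/2 = 58600 km.
Circular speed at r₁: v₁ = √(μ/r₁) = √(57979.3/12200) = 2.1800 km/s.
On the transfer ellipse at r₁, v² = μ(2/r − 1/a) gives v_p = √[μ(2/r₁ − 1/a_t)] = 2.9181 km/s.
First burn Δv₁ = |v_p − v₁| = 0.7381 km/s.
At r₂, v₂ = √(μ/r₂) = 0.7431 km/s.
Transfer-orbit speed at r₂: v_a = √[μ(2/r₂ − 1/a_t)] = 0.3391 km/s.
Second burn Δv₂ = |v₂ − v_a| = 0.4040 km/s.
Δv = Δv₁ + Δv₂ = 0.7381 + 0.4040 = 1.142 km/s.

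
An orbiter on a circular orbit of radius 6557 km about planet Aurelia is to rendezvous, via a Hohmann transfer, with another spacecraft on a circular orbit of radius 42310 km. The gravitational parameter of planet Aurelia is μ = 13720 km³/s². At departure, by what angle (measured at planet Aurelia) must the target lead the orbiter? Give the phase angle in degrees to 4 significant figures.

φ = 101.0°

The Hohmann ellipse has a_t = (r₁ + r₂)/2 = 24433.5 km.
The half-period of the transfer ellipse is t = π√(a_t³/μ) = 1.0244×10^5 s.
The target's mean motion on its circular orbit is ω₂ = √(μ/r₂³) = 1.3459×10^-5 rad/s.
Angle swept by the target during transfer: ω₂·t = 1.3787 rad = 78.99°.
The orbiter traverses 180° on the transfer ellipse, so the target must lead by 180° − 78.99° = 101.0°.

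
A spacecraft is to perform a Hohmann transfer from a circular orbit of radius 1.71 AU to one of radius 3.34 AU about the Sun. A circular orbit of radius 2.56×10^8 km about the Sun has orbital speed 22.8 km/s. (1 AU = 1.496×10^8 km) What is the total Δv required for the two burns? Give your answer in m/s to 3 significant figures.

From the circular-orbit relation v² = μ/r at r = 2.56×10^8 km: μ = v²r = (22.8)² × 2.56×10^8 = 1.33079×10^11 km³/s².
In km: r₁ = 1.71 × 1.496×10^8 = 2.55816×10^8 km; r₂ = 3.34 × 1.496×10^8 = 4.99664×10^8 km.
The Hohmann ellipse has a_t = (r₁ + r₂)/2 = 3.7774×10^8 km.
At r₁ the circular-orbit speed is v₁ = √(μ/r₁) = 22.808 km/s.
Transfer-orbit speed at r₁ (v² = μ(2/r − 1/a)): v_p = √[μ(2/r₁ − 1/a_t)] = 26.232 km/s.
First burn Δv₁ = |v_p − v₁| = 3.424 km/s.
Circular speed at r₂: v₂ = √(μ/r₂) = 16.32 km/s.
Transfer-orbit speed at r₂: v_a = √[μ(2/r₂ − 1/a_t)] = 13.43 km/s.
Second burn Δv₂ = |v₂ − v_a| = 2.890 km/s.
Δv = Δv₁ + Δv₂ = 3.424 + 2.890 = 6.314 km/s.

Δv = 6310 m/s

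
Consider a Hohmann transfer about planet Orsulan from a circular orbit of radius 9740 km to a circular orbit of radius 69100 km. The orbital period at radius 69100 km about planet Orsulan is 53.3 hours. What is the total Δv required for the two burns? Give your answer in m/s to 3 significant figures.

Δv = 3090 m/s

From Kepler's third law T² = 4π²r³/μ at r = 69100 km, T = 53.3 hours = 53.3 × 3600 s = 1.9188×10^5 s: μ = 4π²r³/T² = 3.53781×10^5 km³/s².
Transfer-ellipse semi-major axis a_t = (r₁ + r₂)/2 = (9740 + 69100)/2 = 39420 km.
Circular speed at r₁: v₁ = √(μ/r₁) = √(3.53781×10^5/9740) = 6.0268 km/s.
On the transfer ellipse at r₁, v² = μ(2/r − 1/a) gives v_p = √[μ(2/r₁ − 1/a_t)] = 7.9794 km/s.
First burn Δv₁ = |v_p − v₁| = 1.953 km/s.
Circular speed at r₂: v₂ = √(μ/r₂) = 2.263 km/s.
Transfer-orbit speed at r₂: v_a = √[μ(2/r₂ − 1/a_t)] = 1.125 km/s.
Second burn Δv₂ = |v₂ − v_a| = 1.138 km/s.
Δv = Δv₁ + Δv₂ = 1.953 + 1.138 = 3.091 km/s.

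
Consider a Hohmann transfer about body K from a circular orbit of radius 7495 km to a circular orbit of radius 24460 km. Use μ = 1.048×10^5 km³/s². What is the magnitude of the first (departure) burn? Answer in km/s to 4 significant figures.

Δv₁ = 0.8873 km/s

The Hohmann ellipse has a_t = (r₁ + r₂)/2 = 15977.5 km.
Circular speed at r = 7495 km: v_c = √(μ/r) = 3.73934 km/s.
Vis-viva on the transfer ellipse at r = 7495 km gives v_t = √[μ(2/r − 1/a_t)] = 4.62667 km/s.
Δv₁ = |v_t − v_c| = |4.62667 − 3.73934| = 0.8873 km/s.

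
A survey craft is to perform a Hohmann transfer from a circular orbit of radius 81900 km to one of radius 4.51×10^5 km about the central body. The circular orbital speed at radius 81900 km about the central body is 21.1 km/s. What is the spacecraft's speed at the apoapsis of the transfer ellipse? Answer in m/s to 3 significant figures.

From the circular-orbit relation v² = μ/r at r = 81900 km: μ = v²r = (21.1)² × 81900 = 3.64627×10^7 km³/s².
Transfer-ellipse semi-major axis a_t = (r₁ + r₂)/2 = (81900 + 4.510×10^5)/2 = 2.6645×10^5 km.
At apoapsis, r = 4.510×10^5 km.
From the vis-viva equation, v = √[μ(2/r − 1/a_t)] = 4.985 km/s.

v = 4990 m/s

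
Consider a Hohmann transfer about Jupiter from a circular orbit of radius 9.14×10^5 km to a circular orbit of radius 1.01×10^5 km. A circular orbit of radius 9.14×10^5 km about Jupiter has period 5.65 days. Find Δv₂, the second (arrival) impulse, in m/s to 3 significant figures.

Δv₂ = 12100 m/s

From Kepler's third law T² = 4π²r³/μ at r = 9.14×10^5 km, T = 5.65 days = 5.65 × 86400 s = 4.8816×10^5 s: μ = 4π²r³/T² = 1.26495×10^8 km³/s².
The Hohmann ellipse has a_t = (r₁ + r₂)/2 = 5.075×10^5 km.
Circular speed at r = 1.010×10^5 km: v_c = √(μ/r) = 35.39 km/s.
Transfer-orbit speed at the same r (vis-viva, a = a_t): v_t = √[μ(2/r − 1/a_t)] = 47.49 km/s.
Δv₂ = |v_t − v_c| = |47.49 − 35.39| = 12.10 km/s.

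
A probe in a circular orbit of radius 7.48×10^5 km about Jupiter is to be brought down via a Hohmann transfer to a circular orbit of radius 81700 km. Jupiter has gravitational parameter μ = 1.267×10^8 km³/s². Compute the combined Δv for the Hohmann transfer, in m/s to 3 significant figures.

Δv = 20700 m/s

The Hohmann ellipse has a_t = (r₁ + r₂)/2 = 4.1485×10^5 km.
At r₁ the circular-orbit speed is v₁ = √(μ/r₁) = 13.015 km/s.
On the transfer ellipse at r₁, v² = μ(2/r − 1/a) gives v_a = √[μ(2/r₁ − 1/a_t)] = 5.7757 km/s.
First burn Δv₁ = |v_a − v₁| = 7.239 km/s.
Circular speed at r₂: v₂ = √(μ/r₂) = 39.38 km/s.
Transfer-orbit speed at r₂: v_p = √[μ(2/r₂ − 1/a_t)] = 52.88 km/s.
Second burn Δv₂ = |v₂ − v_p| = 13.50 km/s.
Δv = Δv₁ + Δv₂ = 7.239 + 13.50 = 20.74 km/s.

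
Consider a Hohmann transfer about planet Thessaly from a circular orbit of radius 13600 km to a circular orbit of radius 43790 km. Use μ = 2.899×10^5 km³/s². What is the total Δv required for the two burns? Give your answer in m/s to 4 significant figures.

Δv = 1888 m/s

Transfer-ellipse semi-major axis a_t = (r₁ + r₂)/2 = (13600 + 43790)/2 = 28695 km.
Circular speed at r₁: v₁ = √(μ/r₁) = √(2.899×10^5/13600) = 4.61694 km/s.
Transfer-orbit speed at r₁ (v² = μ(2/r − 1/a)): v_p = √[μ(2/r₁ − 1/a_t)] = 5.70347 km/s.
First burn Δv₁ = |v_p − v₁| = 1.0865 km/s.
Circular speed at r₂: v₂ = √(μ/r₂) = 2.57298 km/s.
Transfer-orbit speed at r₂: v_a = √[μ(2/r₂ − 1/a_t)] = 1.77134 km/s.
Second burn Δv₂ = |v₂ − v_a| = 0.80164 km/s.
Total Δv = Δv₁ + Δv₂ = 1.888 km/s.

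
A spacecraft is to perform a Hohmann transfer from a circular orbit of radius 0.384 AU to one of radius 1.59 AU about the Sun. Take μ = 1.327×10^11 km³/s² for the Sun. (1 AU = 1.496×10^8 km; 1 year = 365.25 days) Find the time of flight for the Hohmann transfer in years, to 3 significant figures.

t = 0.490 years

In km: r₁ = 0.384 × 1.496×10^8 = 5.74464×10^7 km; r₂ = 1.59 × 1.496×10^8 = 2.37864×10^8 km.
The Hohmann ellipse has a_t = (r₁ + r₂)/2 = 1.476552×10^8 km.
By Kepler's third law the transfer-orbit period is T = 2π√(a_t³/μ), so t = T/2 = 1.547×10^7 s.
Converting: 1.547×10^7 s ÷ 3.15576×10^7 s/year (365.25 × 86400) = 0.490 years.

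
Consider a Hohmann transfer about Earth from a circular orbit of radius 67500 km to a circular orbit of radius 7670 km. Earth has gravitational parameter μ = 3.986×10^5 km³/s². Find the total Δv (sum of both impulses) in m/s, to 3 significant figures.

Transfer-ellipse semi-major axis a_t = (r₁ + r₂)/2 = (67500 + 7670)/2 = 37585 km.
At r₁ the circular-orbit speed is v₁ = √(μ/r₁) = 2.430 km/s.
Transfer-orbit speed at r₁ (vis-viva equation): v_a = √[μ(2/r₁ − 1/a_t)] = 1.098 km/s.
First burn Δv₁ = |v_a − v₁| = 1.332 km/s.
At r₂, v₂ = √(μ/r₂) = 7.209 km/s.
Transfer-orbit speed at r₂: v_p = √[μ(2/r₂ − 1/a_t)] = 9.661 km/s.
Second burn Δv₂ = |v₂ − v_p| = 2.452 km/s.
Total Δv = Δv₁ + Δv₂ = 3.784 km/s.

Δv = 3780 m/s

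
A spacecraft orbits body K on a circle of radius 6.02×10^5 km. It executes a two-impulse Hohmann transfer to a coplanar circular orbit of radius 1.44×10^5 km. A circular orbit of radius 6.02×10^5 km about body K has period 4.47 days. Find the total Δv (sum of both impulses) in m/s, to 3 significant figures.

From Kepler's third law T² = 4π²r³/μ at r = 6.02×10^5 km, T = 4.47 days = 4.47 × 86400 s = 3.86208×10^5 s: μ = 4π²r³/T² = 5.77440×10^7 km³/s².
Transfer-ellipse semi-major axis a_t = (r₁ + r₂)/2 = (6.020×10^5 + 1.440×10^5)/2 = 3.730×10^5 km.
Circular speed at r₁: v₁ = √(μ/r₁) = √(5.77440×10^7/6.020×10^5) = 9.794 km/s.
On the transfer ellipse at r₁, vis-viva gives v_a = √[μ(2/r₁ − 1/a_t)] = 6.085 km/s.
First burn Δv₁ = |v_a − v₁| = 3.709 km/s.
Circular speed at r₂: v₂ = √(μ/r₂) = 20.025 km/s.
Transfer-orbit speed at r₂: v_p = √[μ(2/r₂ − 1/a_t)] = 25.440 km/s.
Second burn Δv₂ = |v₂ − v_p| = 5.415 km/s.
Δv = Δv₁ + Δv₂ = 3.709 + 5.415 = 9.124 km/s.

Δv = 9120 m/s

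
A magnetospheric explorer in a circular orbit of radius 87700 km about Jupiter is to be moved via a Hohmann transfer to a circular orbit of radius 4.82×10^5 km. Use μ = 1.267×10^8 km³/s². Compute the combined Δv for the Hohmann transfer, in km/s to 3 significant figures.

Semi-major axis of the transfer orbit: a_t = (87700 + 4.820×10^5)/2 = 2.8485×10^5 km.
At r₁ the circular-orbit speed is v₁ = √(μ/r₁) = 38.01 km/s.
Transfer-orbit speed at r₁ (v² = μ(2/r − 1/a)): v_p = √[μ(2/r₁ − 1/a_t)] = 49.44 km/s.
First burn Δv₁ = |v_p − v₁| = 11.43 km/s.
Circular speed at r₂: v₂ = √(μ/r₂) = 16.213 km/s.
Transfer-orbit speed at r₂: v_a = √[μ(2/r₂ − 1/a_t)] = 8.9961 km/s.
Second burn Δv₂ = |v₂ − v_a| = 7.217 km/s.
Total Δv = Δv₁ + Δv₂ = 18.65 km/s.

Δv = 18.7 km/s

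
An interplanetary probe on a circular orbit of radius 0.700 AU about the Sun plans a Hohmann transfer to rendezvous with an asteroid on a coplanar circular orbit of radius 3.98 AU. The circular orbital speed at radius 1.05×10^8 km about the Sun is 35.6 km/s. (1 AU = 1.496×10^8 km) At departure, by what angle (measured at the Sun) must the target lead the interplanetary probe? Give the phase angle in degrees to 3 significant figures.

φ = 98.9°

From the circular-orbit relation v² = μ/r at r = 1.05×10^8 km: μ = v²r = (35.6)² × 1.05×10^8 = 1.33073×10^11 km³/s².
In km: r₁ = 0.700 × 1.496×10^8 = 1.0472×10^8 km; r₂ = 3.98 × 1.496×10^8 = 5.95408×10^8 km.
The Hohmann ellipse has a_t = (r₁ + r₂)/2 = 3.50064×10^8 km.
The half-period of the transfer ellipse is t = π√(a_t³/μ) = 5.64061×10^7 s.
The target's mean motion on its circular orbit is ω₂ = √(μ/r₂³) = 2.51086×10^-8 rad/s.
Angle swept by the target during transfer: ω₂·t = 1.41628 rad = 81.147°.
Arrival is 180° from departure on the ellipse, so φ = 180° − 81.147° = 98.9°.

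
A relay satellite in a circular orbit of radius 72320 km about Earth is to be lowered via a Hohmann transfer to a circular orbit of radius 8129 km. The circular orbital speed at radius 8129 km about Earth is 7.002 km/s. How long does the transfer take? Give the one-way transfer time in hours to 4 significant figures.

t = 11.15 hours

From the circular-orbit relation v² = μ/r at r = 8129 km: μ = v²r = (7.002)² × 8129 = 3.98549×10^5 km³/s².
Semi-major axis of the transfer orbit: a_t = (72320 + 8129)/2 = 40224.5 km.
Transfer time t = π√(a_t³/μ) = π√((40224.5)³ / 3.98549×10^5) = 40150 s.
Converting: 40150 s ÷ 3600 s/hour = 11.15 hours.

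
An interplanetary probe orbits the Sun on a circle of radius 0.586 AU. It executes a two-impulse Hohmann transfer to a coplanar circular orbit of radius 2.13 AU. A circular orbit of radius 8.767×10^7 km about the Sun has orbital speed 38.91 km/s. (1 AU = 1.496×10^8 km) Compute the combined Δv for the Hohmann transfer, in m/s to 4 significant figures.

From the circular-orbit relation v² = μ/r at r = 8.767×10^7 km: μ = v²r = (38.91)² × 8.767×10^7 = 1.32731×10^11 km³/s².
In km: r₁ = 0.586 × 1.496×10^8 = 8.76656×10^7 km; r₂ = 2.13 × 1.496×10^8 = 3.18648×10^8 km.
Transfer-ellipse semi-major axis a_t = (r₁ + r₂)/2 = (8.76656×10^7 + 3.18648×10^8)/2 = 2.031568×10^8 km.
At r₁ the circular-orbit speed is v₁ = √(μ/r₁) = 38.911 km/s.
Transfer-orbit speed at r₁ (v² = μ(2/r − 1/a)): v_p = √[μ(2/r₁ − 1/a_t)] = 48.732 km/s.
First burn Δv₁ = |v_p − v₁| = 9.821 km/s.
At r₂, v₂ = √(μ/r₂) = 20.409 km/s.
Transfer-orbit speed at r₂: v_a = √[μ(2/r₂ − 1/a_t)] = 13.407 km/s.
Second burn Δv₂ = |v₂ − v_a| = 7.002 km/s.
Δv = Δv₁ + Δv₂ = 9.821 + 7.002 = 16.82 km/s.

Δv = 16820 m/s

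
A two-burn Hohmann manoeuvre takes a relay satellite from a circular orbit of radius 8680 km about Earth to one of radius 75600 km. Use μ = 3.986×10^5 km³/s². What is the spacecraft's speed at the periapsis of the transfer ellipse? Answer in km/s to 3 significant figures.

Semi-major axis of the transfer orbit: a_t = (8680 + 75600)/2 = 42140 km.
The periapsis of the transfer ellipse is at r = 8680 km.
Applying v² = μ(2/r − 1/a_t): v = 9.077 km/s.

v = 9.08 km/s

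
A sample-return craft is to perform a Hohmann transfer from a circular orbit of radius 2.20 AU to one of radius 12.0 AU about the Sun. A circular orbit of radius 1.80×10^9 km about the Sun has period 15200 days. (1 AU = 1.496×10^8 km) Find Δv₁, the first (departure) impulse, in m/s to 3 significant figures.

From Kepler's third law T² = 4π²r³/μ at r = 1.80×10^9 km, T = 15200 days = 15200 × 86400 s = 1.31328×10^9 s: μ = 4π²r³/T² = 1.33494×10^11 km³/s².
In km: r₁ = 2.20 × 1.496×10^8 = 3.2912×10^8 km; r₂ = 12.0 × 1.496×10^8 = 1.7952×10^9 km.
The Hohmann ellipse has a_t = (r₁ + r₂)/2 = 1.06216×10^9 km.
Circular speed at r = 3.2912×10^8 km: v_c = √(μ/r) = 20.140 km/s.
Vis-viva on the transfer ellipse at r = 3.2912×10^8 km gives v_t = √[μ(2/r − 1/a_t)] = 26.183 km/s.
Δv₁ = |v_t − v_c| = |26.183 − 20.140| = 6.043 km/s.

Δv₁ = 6040 m/s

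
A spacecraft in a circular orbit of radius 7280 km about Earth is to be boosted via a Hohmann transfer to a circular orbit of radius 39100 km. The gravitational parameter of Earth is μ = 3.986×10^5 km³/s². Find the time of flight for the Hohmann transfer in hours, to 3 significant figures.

t = 4.88 hours

The Hohmann ellipse has a_t = (r₁ + r₂)/2 = 23190 km.
Half the transfer-orbit period gives t = π√(a_t³/μ) = 17570 s.
Converting: 17570 s ÷ 3600 s/hour = 4.88 hours.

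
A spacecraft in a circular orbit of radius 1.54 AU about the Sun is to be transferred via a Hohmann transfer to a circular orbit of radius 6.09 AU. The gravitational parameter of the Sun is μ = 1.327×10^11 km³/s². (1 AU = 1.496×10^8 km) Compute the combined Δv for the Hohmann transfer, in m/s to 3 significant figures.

Δv = 10700 m/s

In km: r₁ = 1.54 × 1.496×10^8 = 2.30384×10^8 km; r₂ = 6.09 × 1.496×10^8 = 9.11064×10^8 km.
Semi-major axis of the transfer orbit: a_t = (2.30384×10^8 + 9.11064×10^8)/2 = 5.70724×10^8 km.
Circular speed at r₁: v₁ = √(μ/r₁) = √(1.327×10^11/2.30384×10^8) = 24.000 km/s.
On the transfer ellipse at r₁, vis-viva equation gives v_p = √[μ(2/r₁ − 1/a_t)] = 30.323 km/s.
First burn Δv₁ = |v_p − v₁| = 6.323 km/s.
At r₂, v₂ = √(μ/r₂) = 12.069 km/s.
Transfer-orbit speed at r₂: v_a = √[μ(2/r₂ − 1/a_t)] = 7.6679 km/s.
Second burn Δv₂ = |v₂ − v_a| = 4.401 km/s.
Total Δv = Δv₁ + Δv₂ = 10.72 km/s.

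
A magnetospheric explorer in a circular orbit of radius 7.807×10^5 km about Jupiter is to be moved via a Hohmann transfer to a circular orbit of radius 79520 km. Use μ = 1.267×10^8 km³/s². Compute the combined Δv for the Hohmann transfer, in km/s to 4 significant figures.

Δv = 21.12 km/s

The Hohmann ellipse has a_t = (r₁ + r₂)/2 = 4.3011×10^5 km.
Circular speed at r₁: v₁ = √(μ/r₁) = √(1.267×10^8/7.807×10^5) = 12.74 km/s.
Transfer-orbit speed at r₁ (vis-viva): v_a = √[μ(2/r₁ − 1/a_t)] = 5.478 km/s.
First burn Δv₁ = |v_a − v₁| = 7.262 km/s.
At r₂, v₂ = √(μ/r₂) = 39.92 km/s.
Transfer-orbit speed at r₂: v_p = √[μ(2/r₂ − 1/a_t)] = 53.78 km/s.
Second burn Δv₂ = |v₂ − v_p| = 13.86 km/s.
Total Δv = Δv₁ + Δv₂ = 21.12 km/s.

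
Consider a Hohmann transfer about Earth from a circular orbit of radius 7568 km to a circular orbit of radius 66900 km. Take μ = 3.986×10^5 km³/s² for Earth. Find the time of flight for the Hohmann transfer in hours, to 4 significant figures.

Transfer-ellipse semi-major axis a_t = (r₁ + r₂)/2 = (7568 + 66900)/2 = 37234 km.
Half the transfer-orbit period gives t = π√(a_t³/μ) = 35750 s.
Converting: 35750 s ÷ 3600 s/hour = 9.931 hours.

t = 9.931 hours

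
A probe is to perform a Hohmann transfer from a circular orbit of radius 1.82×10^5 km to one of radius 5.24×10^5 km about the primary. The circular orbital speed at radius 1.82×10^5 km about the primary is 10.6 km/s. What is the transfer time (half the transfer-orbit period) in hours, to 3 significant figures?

From the circular-orbit relation v² = μ/r at r = 1.82×10^5 km: μ = v²r = (10.6)² × 1.82×10^5 = 2.04495×10^7 km³/s².
Transfer-ellipse semi-major axis a_t = (r₁ + r₂)/2 = (1.820×10^5 + 5.240×10^5)/2 = 3.530×10^5 km.
Half the transfer-orbit period gives t = π√(a_t³/μ) = 1.457×10^5 s.
Converting: 1.457×10^5 s ÷ 3600 s/hour = 40.5 hours.

t = 40.5 hours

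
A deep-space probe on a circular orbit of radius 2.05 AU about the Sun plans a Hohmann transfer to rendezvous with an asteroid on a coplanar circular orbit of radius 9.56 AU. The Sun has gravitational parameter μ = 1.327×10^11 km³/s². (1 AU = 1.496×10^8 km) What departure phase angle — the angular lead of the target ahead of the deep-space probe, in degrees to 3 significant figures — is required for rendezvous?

In km: r₁ = 2.05 × 1.496×10^8 = 3.0668×10^8 km; r₂ = 9.56 × 1.496×10^8 = 1.430176×10^9 km.
Semi-major axis of the transfer orbit: a_t = (3.0668×10^8 + 1.430176×10^9)/2 = 8.68428×10^8 km.
Transfer time t = π√(a_t³/μ) = 2.2071×10^8 s.
The target's mean motion on its circular orbit is ω₂ = √(μ/r₂³) = 6.7352×10^-9 rad/s.
Angle swept by the target during transfer: ω₂·t = 1.4865 rad = 85.17°.
Arrival is 180° from departure on the ellipse, so φ = 180° − 85.17° = 94.8°.

φ = 94.8°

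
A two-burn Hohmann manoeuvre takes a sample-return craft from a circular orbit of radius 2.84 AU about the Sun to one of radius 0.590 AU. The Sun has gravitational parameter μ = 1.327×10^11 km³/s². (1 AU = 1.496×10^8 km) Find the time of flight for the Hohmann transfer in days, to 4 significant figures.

In km: r₁ = 2.84 × 1.496×10^8 = 4.24864×10^8 km; r₂ = 0.590 × 1.496×10^8 = 8.8264×10^7 km.
The Hohmann ellipse has a_t = (r₁ + r₂)/2 = 2.56564×10^8 km.
By Kepler's third law the transfer-orbit period is T = 2π√(a_t³/μ), so t = T/2 = 3.544×10^7 s.
Converting: 3.544×10^7 s ÷ 86400 s/day = 410.2 days.

t = 410.2 days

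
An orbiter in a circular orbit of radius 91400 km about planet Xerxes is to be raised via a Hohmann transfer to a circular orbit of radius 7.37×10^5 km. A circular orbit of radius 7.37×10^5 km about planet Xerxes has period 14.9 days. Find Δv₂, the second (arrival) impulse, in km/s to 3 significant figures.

From Kepler's third law T² = 4π²r³/μ at r = 7.37×10^5 km, T = 14.9 days = 14.9 × 86400 s = 1.28736×10^6 s: μ = 4π²r³/T² = 9.53591×10^6 km³/s².
Semi-major axis of the transfer orbit: a_t = (91400 + 7.370×10^5)/2 = 4.142×10^5 km.
On the circular orbit at r = 7.370×10^5 km, v_c = √(μ/r) = 3.597 km/s.
Vis-viva on the transfer ellipse at r = 7.370×10^5 km gives v_t = √[μ(2/r − 1/a_t)] = 1.690 km/s.
Δv₂ = |v_t − v_c| = |1.690 − 3.597| = 1.907 km/s.

Δv₂ = 1.91 km/s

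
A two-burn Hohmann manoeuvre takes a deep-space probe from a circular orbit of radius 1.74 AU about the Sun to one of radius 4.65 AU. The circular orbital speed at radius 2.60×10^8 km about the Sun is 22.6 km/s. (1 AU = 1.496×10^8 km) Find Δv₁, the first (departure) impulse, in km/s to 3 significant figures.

Δv₁ = 4.66 km/s

From the circular-orbit relation v² = μ/r at r = 2.60×10^8 km: μ = v²r = (22.6)² × 2.60×10^8 = 1.32798×10^11 km³/s².
In km: r₁ = 1.74 × 1.496×10^8 = 2.60304×10^8 km; r₂ = 4.65 × 1.496×10^8 = 6.9564×10^8 km.
Transfer-ellipse semi-major axis a_t = (r₁ + r₂)/2 = (2.60304×10^8 + 6.9564×10^8)/2 = 4.77972×10^8 km.
Circular speed at r = 2.60304×10^8 km: v_c = √(μ/r) = 22.587 km/s.
Vis-viva on the transfer ellipse at r = 2.60304×10^8 km gives v_t = √[μ(2/r − 1/a_t)] = 27.249 km/s.
Δv₁ = |v_t − v_c| = |27.249 − 22.587| = 4.662 km/s.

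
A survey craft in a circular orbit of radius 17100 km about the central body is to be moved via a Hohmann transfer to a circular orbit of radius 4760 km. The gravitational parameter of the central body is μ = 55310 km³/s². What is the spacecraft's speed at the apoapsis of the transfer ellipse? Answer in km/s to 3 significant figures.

v = 1.19 km/s

Semi-major axis of the transfer orbit: a_t = (17100 + 4760)/2 = 10930 km.
The apoapsis of the transfer ellipse is at r = 17100 km.
Applying v² = μ(2/r − 1/a_t): v = 1.187 km/s.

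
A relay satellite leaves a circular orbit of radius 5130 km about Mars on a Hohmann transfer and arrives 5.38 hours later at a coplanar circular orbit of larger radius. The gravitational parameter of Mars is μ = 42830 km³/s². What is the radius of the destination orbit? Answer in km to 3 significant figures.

r₂ = 18400 km

Transfer time t = 5.38 hours = 19368 s, and t = π√(a_t³/μ).
So a_t = (μ t²/π²)^(1/3) = (42830 × (19368)² / π²)^(1/3) = 11764 km.
Since a_t = (r₁ + r₂)/2, r₂ = 2a_t − r₁ = 2×11764 − 5130 = 18398 km.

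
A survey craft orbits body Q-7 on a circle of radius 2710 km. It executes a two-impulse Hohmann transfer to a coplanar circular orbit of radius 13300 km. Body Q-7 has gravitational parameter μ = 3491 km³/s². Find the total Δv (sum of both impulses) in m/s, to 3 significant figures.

Δv = 542 m/s

Semi-major axis of the transfer orbit: a_t = (2710 + 13300)/2 = 8005 km.
At r₁ the circular-orbit speed is v₁ = √(μ/r₁) = 1.135 km/s.
On the transfer ellipse at r₁, vis-viva gives v_p = √[μ(2/r₁ − 1/a_t)] = 1.463 km/s.
First burn Δv₁ = |v_p − v₁| = 0.3280 km/s.
Circular speed at r₂: v₂ = √(μ/r₂) = 0.5123 km/s.
Transfer-orbit speed at r₂: v_a = √[μ(2/r₂ − 1/a_t)] = 0.2981 km/s.
Second burn Δv₂ = |v₂ − v_a| = 0.2142 km/s.
Total Δv = Δv₁ + Δv₂ = 0.5422 km/s.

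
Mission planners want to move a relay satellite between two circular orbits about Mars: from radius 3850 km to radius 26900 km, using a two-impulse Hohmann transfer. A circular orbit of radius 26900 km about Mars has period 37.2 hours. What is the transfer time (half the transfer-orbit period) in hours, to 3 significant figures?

t = 8.04 hours

From Kepler's third law T² = 4π²r³/μ at r = 26900 km, T = 37.2 hours = 37.2 × 3600 s = 1.3392×10^5 s: μ = 4π²r³/T² = 42847.5 km³/s².
The Hohmann ellipse has a_t = (r₁ + r₂)/2 = 15375 km.
By Kepler's third law the transfer-orbit period is T = 2π√(a_t³/μ), so t = T/2 = 28930 s.
Converting: 28930 s ÷ 3600 s/hour = 8.04 hours.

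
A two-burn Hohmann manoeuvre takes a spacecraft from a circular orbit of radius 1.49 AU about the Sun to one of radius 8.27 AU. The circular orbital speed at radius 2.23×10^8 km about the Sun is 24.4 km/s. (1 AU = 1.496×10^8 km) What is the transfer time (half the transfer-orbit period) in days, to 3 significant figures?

t = 1970 days

From the circular-orbit relation v² = μ/r at r = 2.23×10^8 km: μ = v²r = (24.4)² × 2.23×10^8 = 1.32765×10^11 km³/s².
In km: r₁ = 1.49 × 1.496×10^8 = 2.22904×10^8 km; r₂ = 8.27 × 1.496×10^8 = 1.237192×10^9 km.
Transfer-ellipse semi-major axis a_t = (r₁ + r₂)/2 = (2.22904×10^8 + 1.237192×10^9)/2 = 7.30048×10^8 km.
Half the transfer-orbit period gives t = π√(a_t³/μ) = 1.701×10^8 s.
Converting: 1.701×10^8 s ÷ 86400 s/day = 1970 days.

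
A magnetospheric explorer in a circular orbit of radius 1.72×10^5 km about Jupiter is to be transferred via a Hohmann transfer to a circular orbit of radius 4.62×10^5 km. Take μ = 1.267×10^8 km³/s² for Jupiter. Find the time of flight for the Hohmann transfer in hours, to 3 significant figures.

Semi-major axis of the transfer orbit: a_t = (1.720×10^5 + 4.620×10^5)/2 = 3.170×10^5 km.
By Kepler's third law the transfer-orbit period is T = 2π√(a_t³/μ), so t = T/2 = 49810 s.
Converting: 49810 s ÷ 3600 s/hour = 13.8 hours.

t = 13.8 hours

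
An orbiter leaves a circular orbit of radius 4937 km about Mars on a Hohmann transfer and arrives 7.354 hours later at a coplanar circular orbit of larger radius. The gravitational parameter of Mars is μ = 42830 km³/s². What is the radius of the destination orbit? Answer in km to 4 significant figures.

Transfer time t = 7.354 hours = 26474.4 s, and t = π√(a_t³/μ).
So a_t = (μ t²/π²)^(1/3) = (42830 × (26474.4)² / π²)^(1/3) = 14489 km.
Since a_t = (r₁ + r₂)/2, r₂ = 2a_t − r₁ = 2×14489 − 4937 = 24041 km.

r₂ = 24040 km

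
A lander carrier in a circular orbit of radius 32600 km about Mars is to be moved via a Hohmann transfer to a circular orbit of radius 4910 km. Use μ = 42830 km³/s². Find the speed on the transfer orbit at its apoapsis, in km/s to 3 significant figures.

Transfer-ellipse semi-major axis a_t = (r₁ + r₂)/2 = (32600 + 4910)/2 = 18755 km.
At apoapsis, r = 32600 km.
Applying v² = μ(2/r − 1/a_t): v = 0.5865 km/s.

v = 0.586 km/s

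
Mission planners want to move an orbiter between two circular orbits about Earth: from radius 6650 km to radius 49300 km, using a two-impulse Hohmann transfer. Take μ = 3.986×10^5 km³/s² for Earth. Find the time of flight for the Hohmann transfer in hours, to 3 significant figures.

The Hohmann ellipse has a_t = (r₁ + r₂)/2 = 27975 km.
Half the transfer-orbit period gives t = π√(a_t³/μ) = 23280 s.
Converting: 23280 s ÷ 3600 s/hour = 6.47 hours.

t = 6.47 hours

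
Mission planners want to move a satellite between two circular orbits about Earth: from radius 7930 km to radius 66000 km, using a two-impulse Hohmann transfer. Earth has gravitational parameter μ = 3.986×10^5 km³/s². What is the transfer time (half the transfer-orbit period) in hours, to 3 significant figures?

t = 9.82 hours

The Hohmann ellipse has a_t = (r₁ + r₂)/2 = 36965 km.
By Kepler's third law the transfer-orbit period is T = 2π√(a_t³/μ), so t = T/2 = 35360 s.
Converting: 35360 s ÷ 3600 s/hour = 9.82 hours.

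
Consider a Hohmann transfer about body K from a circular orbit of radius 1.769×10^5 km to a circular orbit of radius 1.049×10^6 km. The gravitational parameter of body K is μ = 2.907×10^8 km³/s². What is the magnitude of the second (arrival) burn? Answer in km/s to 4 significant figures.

Transfer-ellipse semi-major axis a_t = (r₁ + r₂)/2 = (1.769×10^5 + 1.049×10^6)/2 = 6.1295×10^5 km.
Circular speed at r = 1.049×10^6 km: v_c = √(μ/r) = 16.647 km/s.
Transfer-orbit speed at the same r (vis-viva, a = a_t): v_t = √[μ(2/r − 1/a_t)] = 8.9431 km/s.
Δv₂ = |v_t − v_c| = |8.9431 − 16.647| = 7.704 km/s.

Δv₂ = 7.704 km/s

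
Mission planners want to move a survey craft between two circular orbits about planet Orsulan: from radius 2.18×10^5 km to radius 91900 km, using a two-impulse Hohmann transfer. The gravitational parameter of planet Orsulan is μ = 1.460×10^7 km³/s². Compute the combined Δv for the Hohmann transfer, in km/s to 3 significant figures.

Semi-major axis of the transfer orbit: a_t = (2.180×10^5 + 91900)/2 = 1.5495×10^5 km.
Circular speed at r₁: v₁ = √(μ/r₁) = √(1.460×10^7/2.180×10^5) = 8.1837 km/s.
On the transfer ellipse at r₁, v² = μ(2/r − 1/a) gives v_a = √[μ(2/r₁ − 1/a_t)] = 6.3025 km/s.
First burn Δv₁ = |v_a − v₁| = 1.881 km/s.
At r₂, v₂ = √(μ/r₂) = 12.604 km/s.
Transfer-orbit speed at r₂: v_p = √[μ(2/r₂ − 1/a_t)] = 14.950 km/s.
Second burn Δv₂ = |v₂ − v_p| = 2.346 km/s.
Total Δv = Δv₁ + Δv₂ = 4.227 km/s.

Δv = 4.23 km/s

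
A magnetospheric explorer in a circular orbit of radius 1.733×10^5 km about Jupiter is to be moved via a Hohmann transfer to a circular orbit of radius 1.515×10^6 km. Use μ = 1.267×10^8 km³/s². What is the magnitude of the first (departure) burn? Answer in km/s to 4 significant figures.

Δv₁ = 9.184 km/s

Semi-major axis of the transfer orbit: a_t = (1.733×10^5 + 1.515×10^6)/2 = 8.4415×10^5 km.
On the circular orbit at r = 1.733×10^5 km, v_c = √(μ/r) = 27.039 km/s.
Vis-viva on the transfer ellipse at r = 1.733×10^5 km gives v_t = √[μ(2/r − 1/a_t)] = 36.223 km/s.
Δv₁ = |v_t − v_c| = |36.223 − 27.039| = 9.184 km/s.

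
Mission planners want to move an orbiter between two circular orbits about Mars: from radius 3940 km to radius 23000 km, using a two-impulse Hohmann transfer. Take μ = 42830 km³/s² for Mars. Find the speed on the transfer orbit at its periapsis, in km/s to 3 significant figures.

Transfer-ellipse semi-major axis a_t = (r₁ + r₂)/2 = (3940 + 23000)/2 = 13470 km.
The periapsis of the transfer ellipse is at r = 3940 km.
Applying v² = μ(2/r − 1/a_t): v = 4.308 km/s.

v = 4.31 km/s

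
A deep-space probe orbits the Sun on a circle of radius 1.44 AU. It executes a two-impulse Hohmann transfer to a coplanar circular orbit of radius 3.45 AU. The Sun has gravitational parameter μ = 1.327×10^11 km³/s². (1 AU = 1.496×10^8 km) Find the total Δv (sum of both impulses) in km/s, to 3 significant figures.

In km: r₁ = 1.44 × 1.496×10^8 = 2.15424×10^8 km; r₂ = 3.45 × 1.496×10^8 = 5.1612×10^8 km.
The Hohmann ellipse has a_t = (r₁ + r₂)/2 = 3.65772×10^8 km.
At r₁ the circular-orbit speed is v₁ = √(μ/r₁) = 24.819 km/s.
On the transfer ellipse at r₁, vis-viva gives v_p = √[μ(2/r₁ − 1/a_t)] = 29.482 km/s.
First burn Δv₁ = |v_p − v₁| = 4.663 km/s.
At r₂, v₂ = √(μ/r₂) = 16.035 km/s.
Transfer-orbit speed at r₂: v_a = √[μ(2/r₂ − 1/a_t)] = 12.306 km/s.
Second burn Δv₂ = |v₂ − v_a| = 3.729 km/s.
Δv = Δv₁ + Δv₂ = 4.663 + 3.729 = 8.392 km/s.

Δv = 8.39 km/s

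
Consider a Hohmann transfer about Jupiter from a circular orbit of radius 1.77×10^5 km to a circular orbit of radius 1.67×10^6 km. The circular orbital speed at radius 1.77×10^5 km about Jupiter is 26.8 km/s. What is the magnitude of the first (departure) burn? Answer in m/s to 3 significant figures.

Δv₁ = 9240 m/s

From the circular-orbit relation v² = μ/r at r = 1.77×10^5 km: μ = v²r = (26.8)² × 1.77×10^5 = 1.27128×10^8 km³/s².
Semi-major axis of the transfer orbit: a_t = (1.770×10^5 + 1.670×10^6)/2 = 9.235×10^5 km.
Circular speed at r = 1.770×10^5 km: v_c = √(μ/r) = 26.800 km/s.
Transfer-orbit speed at the same r (vis-viva, a = a_t): v_t = √[μ(2/r − 1/a_t)] = 36.039 km/s.
Δv₁ = |v_t − v_c| = |36.039 − 26.800| = 9.239 km/s.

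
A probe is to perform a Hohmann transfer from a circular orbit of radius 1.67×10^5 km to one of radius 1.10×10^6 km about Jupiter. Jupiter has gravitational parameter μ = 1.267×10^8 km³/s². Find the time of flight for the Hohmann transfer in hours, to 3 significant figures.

Semi-major axis of the transfer orbit: a_t = (1.670×10^5 + 1.100×10^6)/2 = 6.335×10^5 km.
Transfer time t = π√(a_t³/μ) = π√((6.335×10^5)³ / 1.267×10^8) = 1.407×10^5 s.
Converting: 1.407×10^5 s ÷ 3600 s/hour = 39.1 hours.

t = 39.1 hours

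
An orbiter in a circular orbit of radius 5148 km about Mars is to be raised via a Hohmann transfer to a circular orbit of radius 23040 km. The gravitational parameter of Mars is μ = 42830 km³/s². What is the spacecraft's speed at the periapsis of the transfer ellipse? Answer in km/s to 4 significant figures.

The Hohmann ellipse has a_t = (r₁ + r₂)/2 = 14094 km.
At periapsis, r = 5148 km.
From the vis-viva equation, v = √[μ(2/r − 1/a_t)] = 3.688 km/s.

v = 3.688 km/s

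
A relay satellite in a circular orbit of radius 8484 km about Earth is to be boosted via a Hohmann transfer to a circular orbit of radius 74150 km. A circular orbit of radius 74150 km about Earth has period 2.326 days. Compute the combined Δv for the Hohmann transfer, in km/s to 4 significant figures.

Δv = 3.596 km/s

From Kepler's third law T² = 4π²r³/μ at r = 74150 km, T = 2.326 days = 2.326 × 86400 s = 2.009664×10^5 s: μ = 4π²r³/T² = 3.98516×10^5 km³/s².
Semi-major axis of the transfer orbit: a_t = (8484 + 74150)/2 = 41317 km.
At r₁ the circular-orbit speed is v₁ = √(μ/r₁) = 6.854 km/s.
On the transfer ellipse at r₁, vis-viva gives v_p = √[μ(2/r₁ − 1/a_t)] = 9.182 km/s.
First burn Δv₁ = |v_p − v₁| = 2.328 km/s.
Circular speed at r₂: v₂ = √(μ/r₂) = 2.3183 km/s.
Transfer-orbit speed at r₂: v_a = √[μ(2/r₂ − 1/a_t)] = 1.0505 km/s.
Second burn Δv₂ = |v₂ − v_a| = 1.268 km/s.
Δv = Δv₁ + Δv₂ = 2.328 + 1.268 = 3.596 km/s.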